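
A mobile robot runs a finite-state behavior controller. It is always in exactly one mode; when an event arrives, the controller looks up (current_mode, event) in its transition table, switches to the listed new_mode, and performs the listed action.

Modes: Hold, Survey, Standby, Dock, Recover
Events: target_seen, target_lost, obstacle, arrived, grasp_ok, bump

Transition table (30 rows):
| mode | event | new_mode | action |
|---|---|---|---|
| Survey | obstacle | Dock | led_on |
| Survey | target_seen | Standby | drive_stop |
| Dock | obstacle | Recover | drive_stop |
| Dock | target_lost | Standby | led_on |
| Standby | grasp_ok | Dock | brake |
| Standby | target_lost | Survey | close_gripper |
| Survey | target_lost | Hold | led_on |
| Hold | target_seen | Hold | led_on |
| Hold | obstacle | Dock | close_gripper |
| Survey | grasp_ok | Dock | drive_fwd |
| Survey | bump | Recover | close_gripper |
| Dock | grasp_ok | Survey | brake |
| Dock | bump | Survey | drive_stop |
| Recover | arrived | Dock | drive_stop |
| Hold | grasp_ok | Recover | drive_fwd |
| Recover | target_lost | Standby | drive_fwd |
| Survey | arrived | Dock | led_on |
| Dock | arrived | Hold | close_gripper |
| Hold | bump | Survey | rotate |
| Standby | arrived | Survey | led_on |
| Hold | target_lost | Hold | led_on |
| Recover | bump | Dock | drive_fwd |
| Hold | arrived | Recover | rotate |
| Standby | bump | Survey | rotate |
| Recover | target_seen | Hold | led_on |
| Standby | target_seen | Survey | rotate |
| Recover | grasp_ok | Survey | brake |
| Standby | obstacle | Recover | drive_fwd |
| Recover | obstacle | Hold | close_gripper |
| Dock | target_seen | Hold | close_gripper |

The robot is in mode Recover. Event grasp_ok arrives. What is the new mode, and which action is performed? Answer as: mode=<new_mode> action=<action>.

current mode = Recover; filter table to that mode:
  (Recover, arrived) → (Dock, drive_stop)
  (Recover, target_lost) → (Standby, drive_fwd)
  (Recover, bump) → (Dock, drive_fwd)
  (Recover, target_seen) → (Hold, led_on)
  (Recover, grasp_ok) → (Survey, brake)  ← event matches
  (Recover, obstacle) → (Hold, close_gripper)
event = grasp_ok selects (Survey, brake)

mode=Survey action=brake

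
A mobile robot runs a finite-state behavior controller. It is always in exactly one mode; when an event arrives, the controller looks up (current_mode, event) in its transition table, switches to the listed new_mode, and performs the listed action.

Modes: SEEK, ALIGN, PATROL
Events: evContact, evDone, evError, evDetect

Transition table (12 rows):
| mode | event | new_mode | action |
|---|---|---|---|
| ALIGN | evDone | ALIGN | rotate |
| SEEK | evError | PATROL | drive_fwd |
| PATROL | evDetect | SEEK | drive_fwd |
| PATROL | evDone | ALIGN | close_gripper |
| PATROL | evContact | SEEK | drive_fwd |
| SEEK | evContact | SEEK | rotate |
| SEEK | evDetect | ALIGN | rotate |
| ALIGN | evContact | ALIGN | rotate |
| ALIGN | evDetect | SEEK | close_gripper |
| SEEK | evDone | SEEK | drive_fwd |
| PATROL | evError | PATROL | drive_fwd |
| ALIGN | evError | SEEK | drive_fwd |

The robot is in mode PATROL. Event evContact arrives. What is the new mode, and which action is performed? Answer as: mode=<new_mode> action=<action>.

current mode = PATROL; filter table to that mode:
  (PATROL, evDetect) → (SEEK, drive_fwd)
  (PATROL, evDone) → (ALIGN, close_gripper)
  (PATROL, evContact) → (SEEK, drive_fwd)  ← event matches
  (PATROL, evError) → (PATROL, drive_fwd)
event = evContact selects (SEEK, drive_fwd)

mode=SEEK action=drive_fwd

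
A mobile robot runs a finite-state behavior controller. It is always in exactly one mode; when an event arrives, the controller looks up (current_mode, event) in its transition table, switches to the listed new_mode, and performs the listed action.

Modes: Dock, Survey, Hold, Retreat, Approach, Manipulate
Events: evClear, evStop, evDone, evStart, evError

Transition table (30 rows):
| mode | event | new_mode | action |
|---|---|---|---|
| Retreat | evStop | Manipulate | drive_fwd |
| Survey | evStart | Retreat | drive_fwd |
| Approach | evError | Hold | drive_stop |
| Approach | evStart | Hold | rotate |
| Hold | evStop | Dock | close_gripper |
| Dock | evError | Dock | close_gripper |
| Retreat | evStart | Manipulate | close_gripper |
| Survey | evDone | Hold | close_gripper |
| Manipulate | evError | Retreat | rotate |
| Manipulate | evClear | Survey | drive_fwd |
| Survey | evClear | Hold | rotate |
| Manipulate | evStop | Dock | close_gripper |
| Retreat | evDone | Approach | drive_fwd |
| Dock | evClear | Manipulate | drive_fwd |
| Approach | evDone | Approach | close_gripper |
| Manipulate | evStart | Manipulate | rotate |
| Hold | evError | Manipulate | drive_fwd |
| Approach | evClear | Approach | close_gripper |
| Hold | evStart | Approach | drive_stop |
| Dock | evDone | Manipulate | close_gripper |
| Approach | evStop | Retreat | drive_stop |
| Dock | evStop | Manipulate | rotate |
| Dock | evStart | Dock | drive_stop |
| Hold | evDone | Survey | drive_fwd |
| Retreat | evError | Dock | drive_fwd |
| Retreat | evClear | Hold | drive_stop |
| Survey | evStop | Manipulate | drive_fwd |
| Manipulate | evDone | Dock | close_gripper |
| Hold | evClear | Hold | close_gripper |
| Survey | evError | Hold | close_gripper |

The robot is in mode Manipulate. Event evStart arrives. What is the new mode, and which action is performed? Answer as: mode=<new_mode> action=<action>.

mode=Manipulate action=rotate

current mode = Manipulate; filter table to that mode:
  (Manipulate, evError) → (Retreat, rotate)
  (Manipulate, evClear) → (Survey, drive_fwd)
  (Manipulate, evStop) → (Dock, close_gripper)
  (Manipulate, evStart) → (Manipulate, rotate)  ← event matches
  (Manipulate, evDone) → (Dock, close_gripper)
event = evStart selects (Manipulate, rotate)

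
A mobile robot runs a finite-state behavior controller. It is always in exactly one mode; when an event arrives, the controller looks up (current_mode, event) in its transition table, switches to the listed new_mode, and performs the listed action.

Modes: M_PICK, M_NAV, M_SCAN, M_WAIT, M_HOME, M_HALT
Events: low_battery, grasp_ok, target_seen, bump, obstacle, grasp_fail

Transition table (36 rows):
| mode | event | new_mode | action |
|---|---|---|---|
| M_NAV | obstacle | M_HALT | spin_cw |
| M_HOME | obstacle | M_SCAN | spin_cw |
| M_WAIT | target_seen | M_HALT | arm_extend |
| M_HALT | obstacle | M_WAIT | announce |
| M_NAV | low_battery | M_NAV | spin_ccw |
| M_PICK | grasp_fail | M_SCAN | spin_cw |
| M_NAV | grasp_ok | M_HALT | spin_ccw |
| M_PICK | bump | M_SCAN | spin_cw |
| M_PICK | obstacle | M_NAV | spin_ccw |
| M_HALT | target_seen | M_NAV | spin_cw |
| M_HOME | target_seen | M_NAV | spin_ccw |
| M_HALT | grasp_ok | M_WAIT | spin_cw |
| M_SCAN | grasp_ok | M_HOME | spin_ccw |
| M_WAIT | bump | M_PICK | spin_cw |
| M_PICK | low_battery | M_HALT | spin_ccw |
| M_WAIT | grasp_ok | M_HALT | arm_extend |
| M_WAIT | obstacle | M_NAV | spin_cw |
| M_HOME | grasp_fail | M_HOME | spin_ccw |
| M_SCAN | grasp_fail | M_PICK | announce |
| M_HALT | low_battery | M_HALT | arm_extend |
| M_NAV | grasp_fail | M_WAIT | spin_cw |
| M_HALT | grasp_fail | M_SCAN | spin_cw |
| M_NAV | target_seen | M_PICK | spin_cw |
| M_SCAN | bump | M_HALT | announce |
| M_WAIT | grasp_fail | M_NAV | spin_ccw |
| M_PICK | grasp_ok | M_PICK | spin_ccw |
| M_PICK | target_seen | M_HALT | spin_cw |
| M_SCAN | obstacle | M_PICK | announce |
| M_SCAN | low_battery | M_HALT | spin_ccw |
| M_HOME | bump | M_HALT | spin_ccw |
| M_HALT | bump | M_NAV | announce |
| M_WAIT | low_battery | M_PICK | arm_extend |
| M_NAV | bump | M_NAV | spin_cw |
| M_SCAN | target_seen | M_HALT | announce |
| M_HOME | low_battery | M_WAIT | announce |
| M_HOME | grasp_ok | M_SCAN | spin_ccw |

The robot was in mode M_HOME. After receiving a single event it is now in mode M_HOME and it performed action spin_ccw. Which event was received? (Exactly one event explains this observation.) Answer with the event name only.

grasp_fail

try low_battery: (M_HOME, low_battery) → (M_WAIT, announce)
try grasp_ok: (M_HOME, grasp_ok) → (M_SCAN, spin_ccw)
try target_seen: (M_HOME, target_seen) → (M_NAV, spin_ccw)
try bump: (M_HOME, bump) → (M_HALT, spin_ccw)
try obstacle: (M_HOME, obstacle) → (M_SCAN, spin_cw)
try grasp_fail: (M_HOME, grasp_fail) → (M_HOME, spin_ccw)  ← matches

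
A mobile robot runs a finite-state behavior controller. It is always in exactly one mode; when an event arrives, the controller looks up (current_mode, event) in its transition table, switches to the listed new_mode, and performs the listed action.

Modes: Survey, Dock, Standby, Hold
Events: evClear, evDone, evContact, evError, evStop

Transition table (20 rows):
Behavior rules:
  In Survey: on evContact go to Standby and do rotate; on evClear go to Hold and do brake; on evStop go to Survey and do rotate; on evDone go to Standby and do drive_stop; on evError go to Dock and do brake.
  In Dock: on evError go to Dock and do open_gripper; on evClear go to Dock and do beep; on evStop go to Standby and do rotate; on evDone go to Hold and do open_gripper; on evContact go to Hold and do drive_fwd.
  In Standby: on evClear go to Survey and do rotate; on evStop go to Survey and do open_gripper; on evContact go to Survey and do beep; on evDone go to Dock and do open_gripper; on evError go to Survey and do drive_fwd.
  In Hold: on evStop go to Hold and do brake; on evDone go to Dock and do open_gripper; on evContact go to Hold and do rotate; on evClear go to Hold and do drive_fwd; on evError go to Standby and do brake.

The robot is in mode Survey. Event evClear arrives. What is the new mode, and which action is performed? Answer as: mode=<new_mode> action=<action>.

mode=Hold action=brake

current mode = Survey; filter table to that mode:
  (Survey, evContact) → (Standby, rotate)
  (Survey, evClear) → (Hold, brake)  ← event matches
  (Survey, evStop) → (Survey, rotate)
  (Survey, evDone) → (Standby, drive_stop)
  (Survey, evError) → (Dock, brake)
event = evClear selects (Hold, brake)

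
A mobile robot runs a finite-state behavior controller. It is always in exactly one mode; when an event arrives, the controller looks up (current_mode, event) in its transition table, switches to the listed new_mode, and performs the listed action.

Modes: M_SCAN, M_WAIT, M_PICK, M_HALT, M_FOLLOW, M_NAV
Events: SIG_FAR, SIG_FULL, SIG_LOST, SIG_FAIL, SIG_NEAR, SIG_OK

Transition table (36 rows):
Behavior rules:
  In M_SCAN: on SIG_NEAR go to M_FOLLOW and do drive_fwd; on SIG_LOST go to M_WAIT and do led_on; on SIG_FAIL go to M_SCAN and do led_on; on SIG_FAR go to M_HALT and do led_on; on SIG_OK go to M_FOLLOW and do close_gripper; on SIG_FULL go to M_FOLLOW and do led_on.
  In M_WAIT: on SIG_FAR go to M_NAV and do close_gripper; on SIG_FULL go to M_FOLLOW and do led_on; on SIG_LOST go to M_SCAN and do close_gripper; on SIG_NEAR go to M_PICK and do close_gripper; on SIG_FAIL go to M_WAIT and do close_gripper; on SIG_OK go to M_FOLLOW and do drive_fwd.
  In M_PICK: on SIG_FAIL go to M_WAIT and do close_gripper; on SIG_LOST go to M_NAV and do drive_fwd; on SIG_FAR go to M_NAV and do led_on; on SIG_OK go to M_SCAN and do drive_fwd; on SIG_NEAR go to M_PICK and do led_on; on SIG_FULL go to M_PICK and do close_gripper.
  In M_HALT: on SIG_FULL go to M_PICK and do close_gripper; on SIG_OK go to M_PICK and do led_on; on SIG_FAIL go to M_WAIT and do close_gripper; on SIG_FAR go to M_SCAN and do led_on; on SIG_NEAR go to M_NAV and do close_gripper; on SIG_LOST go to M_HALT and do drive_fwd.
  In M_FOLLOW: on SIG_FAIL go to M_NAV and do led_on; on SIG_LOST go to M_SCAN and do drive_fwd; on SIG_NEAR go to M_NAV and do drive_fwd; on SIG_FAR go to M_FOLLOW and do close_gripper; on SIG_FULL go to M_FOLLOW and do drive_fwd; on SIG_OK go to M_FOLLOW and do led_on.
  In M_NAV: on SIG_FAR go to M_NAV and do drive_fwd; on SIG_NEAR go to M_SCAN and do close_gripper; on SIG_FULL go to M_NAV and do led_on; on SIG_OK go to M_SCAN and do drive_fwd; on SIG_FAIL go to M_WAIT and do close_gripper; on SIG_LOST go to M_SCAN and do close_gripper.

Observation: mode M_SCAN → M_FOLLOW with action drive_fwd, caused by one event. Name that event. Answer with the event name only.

SIG_NEAR

try SIG_FAR: (M_SCAN, SIG_FAR) → (M_HALT, led_on)
try SIG_FULL: (M_SCAN, SIG_FULL) → (M_FOLLOW, led_on)
try SIG_LOST: (M_SCAN, SIG_LOST) → (M_WAIT, led_on)
try SIG_FAIL: (M_SCAN, SIG_FAIL) → (M_SCAN, led_on)
try SIG_NEAR: (M_SCAN, SIG_NEAR) → (M_FOLLOW, drive_fwd)  ← matches
try SIG_OK: (M_SCAN, SIG_OK) → (M_FOLLOW, close_gripper)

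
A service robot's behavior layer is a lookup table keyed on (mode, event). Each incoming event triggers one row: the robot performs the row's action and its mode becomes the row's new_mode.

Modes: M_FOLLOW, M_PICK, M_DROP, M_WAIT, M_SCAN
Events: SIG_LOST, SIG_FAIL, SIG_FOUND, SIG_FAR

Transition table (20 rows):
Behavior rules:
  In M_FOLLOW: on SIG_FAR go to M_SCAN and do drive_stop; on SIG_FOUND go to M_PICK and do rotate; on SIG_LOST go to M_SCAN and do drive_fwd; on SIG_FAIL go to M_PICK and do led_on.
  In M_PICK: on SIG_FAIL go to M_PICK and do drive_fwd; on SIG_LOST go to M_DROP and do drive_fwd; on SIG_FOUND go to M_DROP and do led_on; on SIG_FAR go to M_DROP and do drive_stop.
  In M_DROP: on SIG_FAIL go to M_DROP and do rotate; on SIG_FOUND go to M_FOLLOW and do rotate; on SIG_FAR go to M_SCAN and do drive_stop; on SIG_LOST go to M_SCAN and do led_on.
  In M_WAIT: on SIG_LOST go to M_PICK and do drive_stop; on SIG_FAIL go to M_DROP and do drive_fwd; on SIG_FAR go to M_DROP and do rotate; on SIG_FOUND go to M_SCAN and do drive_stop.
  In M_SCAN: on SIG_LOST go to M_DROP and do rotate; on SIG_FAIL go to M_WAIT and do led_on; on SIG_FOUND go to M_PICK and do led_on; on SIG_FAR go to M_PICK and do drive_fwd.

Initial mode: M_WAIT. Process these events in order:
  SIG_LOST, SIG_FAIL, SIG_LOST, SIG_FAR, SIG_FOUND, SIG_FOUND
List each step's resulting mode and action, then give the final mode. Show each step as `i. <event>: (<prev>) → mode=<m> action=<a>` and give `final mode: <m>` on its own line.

1. SIG_LOST: (M_WAIT) → mode=M_PICK action=drive_stop
2. SIG_FAIL: (M_PICK) → mode=M_PICK action=drive_fwd
3. SIG_LOST: (M_PICK) → mode=M_DROP action=drive_fwd
4. SIG_FAR: (M_DROP) → mode=M_SCAN action=drive_stop
5. SIG_FOUND: (M_SCAN) → mode=M_PICK action=led_on
6. SIG_FOUND: (M_PICK) → mode=M_DROP action=led_on

final mode: M_DROP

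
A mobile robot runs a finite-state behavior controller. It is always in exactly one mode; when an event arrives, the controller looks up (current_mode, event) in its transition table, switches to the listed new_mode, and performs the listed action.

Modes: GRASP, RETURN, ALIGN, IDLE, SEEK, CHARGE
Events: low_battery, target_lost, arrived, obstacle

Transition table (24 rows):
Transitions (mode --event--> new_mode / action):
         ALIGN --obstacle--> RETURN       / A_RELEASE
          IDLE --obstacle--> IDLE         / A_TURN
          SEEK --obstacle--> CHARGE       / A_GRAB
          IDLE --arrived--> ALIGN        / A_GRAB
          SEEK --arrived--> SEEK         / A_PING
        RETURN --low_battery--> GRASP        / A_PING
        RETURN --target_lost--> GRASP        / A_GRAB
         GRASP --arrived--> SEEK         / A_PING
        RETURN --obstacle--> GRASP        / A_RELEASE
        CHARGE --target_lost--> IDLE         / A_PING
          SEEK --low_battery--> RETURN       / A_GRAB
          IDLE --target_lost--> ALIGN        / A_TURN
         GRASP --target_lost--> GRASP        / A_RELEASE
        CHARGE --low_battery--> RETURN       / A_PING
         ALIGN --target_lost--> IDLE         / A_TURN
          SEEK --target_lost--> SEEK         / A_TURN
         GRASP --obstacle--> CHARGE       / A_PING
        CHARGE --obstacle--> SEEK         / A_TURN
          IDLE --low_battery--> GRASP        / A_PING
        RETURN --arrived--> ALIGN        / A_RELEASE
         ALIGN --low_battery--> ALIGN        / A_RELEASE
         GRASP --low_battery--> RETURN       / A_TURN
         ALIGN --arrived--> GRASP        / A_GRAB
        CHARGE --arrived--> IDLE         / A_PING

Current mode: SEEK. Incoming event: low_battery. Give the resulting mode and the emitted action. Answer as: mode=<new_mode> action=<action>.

current mode = SEEK; filter table to that mode:
  (SEEK, obstacle) → (CHARGE, A_GRAB)
  (SEEK, arrived) → (SEEK, A_PING)
  (SEEK, low_battery) → (RETURN, A_GRAB)  ← event matches
  (SEEK, target_lost) → (SEEK, A_TURN)
event = low_battery selects (RETURN, A_GRAB)

mode=RETURN action=A_GRAB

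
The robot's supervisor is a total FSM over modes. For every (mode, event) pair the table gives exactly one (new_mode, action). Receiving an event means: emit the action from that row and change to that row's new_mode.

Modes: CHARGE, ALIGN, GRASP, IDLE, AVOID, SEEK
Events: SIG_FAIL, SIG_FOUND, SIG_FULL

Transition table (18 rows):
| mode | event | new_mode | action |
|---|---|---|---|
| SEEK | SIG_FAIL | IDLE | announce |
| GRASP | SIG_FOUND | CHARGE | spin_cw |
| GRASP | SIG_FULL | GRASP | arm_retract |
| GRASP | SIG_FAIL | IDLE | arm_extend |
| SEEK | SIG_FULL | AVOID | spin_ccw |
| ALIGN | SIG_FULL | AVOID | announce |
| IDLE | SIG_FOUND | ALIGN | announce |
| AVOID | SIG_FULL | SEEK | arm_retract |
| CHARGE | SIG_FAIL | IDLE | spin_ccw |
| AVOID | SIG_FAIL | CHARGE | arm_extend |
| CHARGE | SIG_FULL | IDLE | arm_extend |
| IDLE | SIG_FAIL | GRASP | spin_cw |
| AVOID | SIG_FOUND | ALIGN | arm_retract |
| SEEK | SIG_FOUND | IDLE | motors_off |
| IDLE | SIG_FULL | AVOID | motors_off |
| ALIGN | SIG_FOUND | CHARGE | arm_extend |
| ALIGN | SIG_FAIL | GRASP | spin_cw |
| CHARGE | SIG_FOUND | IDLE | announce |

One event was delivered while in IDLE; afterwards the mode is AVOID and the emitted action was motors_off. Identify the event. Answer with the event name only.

SIG_FULL

try SIG_FAIL: (IDLE, SIG_FAIL) → (GRASP, spin_cw)
try SIG_FOUND: (IDLE, SIG_FOUND) → (ALIGN, announce)
try SIG_FULL: (IDLE, SIG_FULL) → (AVOID, motors_off)  ← matches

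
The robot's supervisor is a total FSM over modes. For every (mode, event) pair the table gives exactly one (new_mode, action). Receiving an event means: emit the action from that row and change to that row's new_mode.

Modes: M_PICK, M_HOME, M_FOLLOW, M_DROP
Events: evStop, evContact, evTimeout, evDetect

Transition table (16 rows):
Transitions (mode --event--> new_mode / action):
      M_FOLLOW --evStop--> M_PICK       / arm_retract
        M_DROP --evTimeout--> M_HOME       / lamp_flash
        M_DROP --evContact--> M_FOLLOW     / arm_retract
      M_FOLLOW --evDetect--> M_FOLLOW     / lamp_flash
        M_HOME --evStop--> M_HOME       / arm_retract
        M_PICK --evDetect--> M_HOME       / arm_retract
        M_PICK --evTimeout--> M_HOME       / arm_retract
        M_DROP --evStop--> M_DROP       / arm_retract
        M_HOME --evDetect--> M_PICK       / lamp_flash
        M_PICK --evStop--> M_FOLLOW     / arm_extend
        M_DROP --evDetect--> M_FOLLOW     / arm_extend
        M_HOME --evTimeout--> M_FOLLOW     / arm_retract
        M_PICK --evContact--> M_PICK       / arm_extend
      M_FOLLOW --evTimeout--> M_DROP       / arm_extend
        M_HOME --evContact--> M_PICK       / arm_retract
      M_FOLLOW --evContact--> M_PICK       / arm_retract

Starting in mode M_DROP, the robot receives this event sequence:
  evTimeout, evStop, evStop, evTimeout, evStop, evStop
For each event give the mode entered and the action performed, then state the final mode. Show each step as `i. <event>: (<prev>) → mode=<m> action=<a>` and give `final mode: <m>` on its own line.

final mode: M_FOLLOW

1. evTimeout: (M_DROP) → mode=M_HOME action=lamp_flash
2. evStop: (M_HOME) → mode=M_HOME action=arm_retract
3. evStop: (M_HOME) → mode=M_HOME action=arm_retract
4. evTimeout: (M_HOME) → mode=M_FOLLOW action=arm_retract
5. evStop: (M_FOLLOW) → mode=M_PICK action=arm_retract
6. evStop: (M_PICK) → mode=M_FOLLOW action=arm_extend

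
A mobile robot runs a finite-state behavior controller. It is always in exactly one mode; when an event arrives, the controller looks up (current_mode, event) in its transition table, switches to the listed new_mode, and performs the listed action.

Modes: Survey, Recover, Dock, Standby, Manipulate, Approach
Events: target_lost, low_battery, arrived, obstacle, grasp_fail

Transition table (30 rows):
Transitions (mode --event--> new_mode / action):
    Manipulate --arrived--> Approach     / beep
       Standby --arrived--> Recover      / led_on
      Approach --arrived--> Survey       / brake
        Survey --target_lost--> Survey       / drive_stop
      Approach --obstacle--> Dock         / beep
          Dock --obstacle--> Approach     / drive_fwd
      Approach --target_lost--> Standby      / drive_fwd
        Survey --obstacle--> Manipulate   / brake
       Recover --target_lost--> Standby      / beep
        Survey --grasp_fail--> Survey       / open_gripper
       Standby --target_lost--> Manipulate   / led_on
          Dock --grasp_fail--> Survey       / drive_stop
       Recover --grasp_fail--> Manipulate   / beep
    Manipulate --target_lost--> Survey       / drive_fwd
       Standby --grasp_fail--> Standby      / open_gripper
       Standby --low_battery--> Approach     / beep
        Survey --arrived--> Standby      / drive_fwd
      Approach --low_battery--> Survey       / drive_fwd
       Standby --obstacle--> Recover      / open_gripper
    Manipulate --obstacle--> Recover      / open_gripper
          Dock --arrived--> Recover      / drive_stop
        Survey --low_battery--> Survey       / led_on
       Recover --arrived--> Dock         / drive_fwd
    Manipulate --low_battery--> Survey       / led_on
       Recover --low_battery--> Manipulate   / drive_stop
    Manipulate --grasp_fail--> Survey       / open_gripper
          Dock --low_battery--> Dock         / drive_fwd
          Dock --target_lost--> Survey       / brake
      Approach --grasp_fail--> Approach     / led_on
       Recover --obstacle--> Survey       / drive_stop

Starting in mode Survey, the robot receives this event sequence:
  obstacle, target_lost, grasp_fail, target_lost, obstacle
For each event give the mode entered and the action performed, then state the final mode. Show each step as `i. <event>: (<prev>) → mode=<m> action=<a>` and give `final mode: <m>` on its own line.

final mode: Manipulate

1. obstacle: (Survey) → mode=Manipulate action=brake
2. target_lost: (Manipulate) → mode=Survey action=drive_fwd
3. grasp_fail: (Survey) → mode=Survey action=open_gripper
4. target_lost: (Survey) → mode=Survey action=drive_stop
5. obstacle: (Survey) → mode=Manipulate action=brake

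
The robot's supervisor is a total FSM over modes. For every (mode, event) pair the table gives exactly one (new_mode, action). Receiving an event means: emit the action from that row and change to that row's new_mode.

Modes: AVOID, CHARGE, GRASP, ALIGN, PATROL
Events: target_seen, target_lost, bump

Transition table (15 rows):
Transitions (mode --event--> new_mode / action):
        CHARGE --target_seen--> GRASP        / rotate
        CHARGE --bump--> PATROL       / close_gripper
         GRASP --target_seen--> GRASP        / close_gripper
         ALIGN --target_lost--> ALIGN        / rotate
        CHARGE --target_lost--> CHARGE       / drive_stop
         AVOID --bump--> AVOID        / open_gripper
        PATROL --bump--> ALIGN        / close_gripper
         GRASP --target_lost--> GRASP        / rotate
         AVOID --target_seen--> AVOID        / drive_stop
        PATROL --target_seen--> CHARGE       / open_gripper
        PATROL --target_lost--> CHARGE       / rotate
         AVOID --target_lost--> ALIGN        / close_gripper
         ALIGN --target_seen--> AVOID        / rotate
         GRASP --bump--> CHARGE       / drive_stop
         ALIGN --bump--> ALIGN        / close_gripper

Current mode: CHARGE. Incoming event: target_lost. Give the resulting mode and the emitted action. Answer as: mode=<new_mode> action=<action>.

mode=CHARGE action=drive_stop

current mode = CHARGE; filter table to that mode:
  (CHARGE, target_seen) → (GRASP, rotate)
  (CHARGE, bump) → (PATROL, close_gripper)
  (CHARGE, target_lost) → (CHARGE, drive_stop)  ← event matches
event = target_lost selects (CHARGE, drive_stop)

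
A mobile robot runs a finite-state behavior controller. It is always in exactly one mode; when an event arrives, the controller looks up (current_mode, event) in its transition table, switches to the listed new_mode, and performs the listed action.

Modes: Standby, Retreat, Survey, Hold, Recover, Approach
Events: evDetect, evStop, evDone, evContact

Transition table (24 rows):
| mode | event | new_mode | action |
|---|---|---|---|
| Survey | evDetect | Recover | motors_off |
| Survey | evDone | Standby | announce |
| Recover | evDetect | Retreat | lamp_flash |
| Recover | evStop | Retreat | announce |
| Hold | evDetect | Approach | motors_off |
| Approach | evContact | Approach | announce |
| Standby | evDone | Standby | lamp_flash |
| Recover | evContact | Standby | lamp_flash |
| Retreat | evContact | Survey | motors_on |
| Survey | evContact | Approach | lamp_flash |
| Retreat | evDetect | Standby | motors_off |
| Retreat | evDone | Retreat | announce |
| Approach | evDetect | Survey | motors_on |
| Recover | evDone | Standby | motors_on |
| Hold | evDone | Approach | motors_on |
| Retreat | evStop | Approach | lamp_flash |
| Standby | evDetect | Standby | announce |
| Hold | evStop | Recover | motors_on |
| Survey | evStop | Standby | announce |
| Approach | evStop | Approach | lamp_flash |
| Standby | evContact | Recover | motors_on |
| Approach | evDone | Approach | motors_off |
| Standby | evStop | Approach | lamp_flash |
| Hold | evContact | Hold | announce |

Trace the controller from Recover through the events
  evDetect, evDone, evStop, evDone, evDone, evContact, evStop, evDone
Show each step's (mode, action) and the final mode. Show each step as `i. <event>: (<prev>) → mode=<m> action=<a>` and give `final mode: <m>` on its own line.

final mode: Approach

1. evDetect: (Recover) → mode=Retreat action=lamp_flash
2. evDone: (Retreat) → mode=Retreat action=announce
3. evStop: (Retreat) → mode=Approach action=lamp_flash
4. evDone: (Approach) → mode=Approach action=motors_off
5. evDone: (Approach) → mode=Approach action=motors_off
6. evContact: (Approach) → mode=Approach action=announce
7. evStop: (Approach) → mode=Approach action=lamp_flash
8. evDone: (Approach) → mode=Approach action=motors_off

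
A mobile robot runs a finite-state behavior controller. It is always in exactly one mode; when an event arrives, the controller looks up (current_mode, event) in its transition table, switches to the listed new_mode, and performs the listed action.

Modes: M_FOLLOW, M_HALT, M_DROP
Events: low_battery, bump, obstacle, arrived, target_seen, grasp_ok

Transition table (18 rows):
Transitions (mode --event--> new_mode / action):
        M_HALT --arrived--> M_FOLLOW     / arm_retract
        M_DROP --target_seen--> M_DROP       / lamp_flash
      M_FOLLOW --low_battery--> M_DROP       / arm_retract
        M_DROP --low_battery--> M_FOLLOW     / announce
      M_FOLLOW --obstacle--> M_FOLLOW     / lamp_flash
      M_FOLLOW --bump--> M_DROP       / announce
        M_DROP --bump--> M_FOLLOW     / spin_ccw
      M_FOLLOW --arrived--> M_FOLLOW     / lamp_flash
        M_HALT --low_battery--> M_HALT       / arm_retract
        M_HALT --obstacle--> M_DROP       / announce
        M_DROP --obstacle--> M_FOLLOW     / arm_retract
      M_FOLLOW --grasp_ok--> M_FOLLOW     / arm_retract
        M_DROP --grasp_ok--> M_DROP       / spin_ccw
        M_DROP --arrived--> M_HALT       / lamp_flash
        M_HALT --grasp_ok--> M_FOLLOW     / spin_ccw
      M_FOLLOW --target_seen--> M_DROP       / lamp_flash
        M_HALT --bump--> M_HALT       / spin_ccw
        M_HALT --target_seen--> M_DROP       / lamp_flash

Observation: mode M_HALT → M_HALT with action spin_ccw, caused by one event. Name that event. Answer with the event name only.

bump

try low_battery: (M_HALT, low_battery) → (M_HALT, arm_retract)
try bump: (M_HALT, bump) → (M_HALT, spin_ccw)  ← matches
try obstacle: (M_HALT, obstacle) → (M_DROP, announce)
try arrived: (M_HALT, arrived) → (M_FOLLOW, arm_retract)
try target_seen: (M_HALT, target_seen) → (M_DROP, lamp_flash)
try grasp_ok: (M_HALT, grasp_ok) → (M_FOLLOW, spin_ccw)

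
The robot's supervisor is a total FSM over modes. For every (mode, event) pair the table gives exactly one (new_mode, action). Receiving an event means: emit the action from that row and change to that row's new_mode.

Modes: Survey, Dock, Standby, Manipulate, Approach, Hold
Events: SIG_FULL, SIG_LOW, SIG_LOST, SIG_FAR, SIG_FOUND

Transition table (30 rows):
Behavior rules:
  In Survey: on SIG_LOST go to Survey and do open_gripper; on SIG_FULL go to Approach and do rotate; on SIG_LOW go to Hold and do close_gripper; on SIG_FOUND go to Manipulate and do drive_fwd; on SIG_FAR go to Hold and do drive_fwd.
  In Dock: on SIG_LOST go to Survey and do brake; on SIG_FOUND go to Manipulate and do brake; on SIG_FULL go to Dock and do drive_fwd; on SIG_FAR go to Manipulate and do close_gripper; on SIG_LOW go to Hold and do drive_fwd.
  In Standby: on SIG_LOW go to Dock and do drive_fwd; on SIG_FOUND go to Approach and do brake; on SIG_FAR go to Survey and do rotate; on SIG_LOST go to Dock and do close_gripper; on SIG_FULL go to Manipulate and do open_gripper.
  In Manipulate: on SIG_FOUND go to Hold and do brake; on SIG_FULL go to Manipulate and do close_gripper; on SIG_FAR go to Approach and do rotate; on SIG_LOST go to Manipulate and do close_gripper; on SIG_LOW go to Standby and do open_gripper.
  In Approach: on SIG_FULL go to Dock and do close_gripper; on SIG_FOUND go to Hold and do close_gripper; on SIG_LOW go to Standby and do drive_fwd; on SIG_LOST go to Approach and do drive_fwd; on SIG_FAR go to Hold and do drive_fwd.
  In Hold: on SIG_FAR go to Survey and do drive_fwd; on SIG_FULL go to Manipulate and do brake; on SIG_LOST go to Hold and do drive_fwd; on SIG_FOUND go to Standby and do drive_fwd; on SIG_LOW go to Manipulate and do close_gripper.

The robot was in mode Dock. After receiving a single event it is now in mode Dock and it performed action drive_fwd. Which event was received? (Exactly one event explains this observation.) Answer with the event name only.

SIG_FULL

try SIG_FULL: (Dock, SIG_FULL) → (Dock, drive_fwd)  ← matches
try SIG_LOW: (Dock, SIG_LOW) → (Hold, drive_fwd)
try SIG_LOST: (Dock, SIG_LOST) → (Survey, brake)
try SIG_FAR: (Dock, SIG_FAR) → (Manipulate, close_gripper)
try SIG_FOUND: (Dock, SIG_FOUND) → (Manipulate, brake)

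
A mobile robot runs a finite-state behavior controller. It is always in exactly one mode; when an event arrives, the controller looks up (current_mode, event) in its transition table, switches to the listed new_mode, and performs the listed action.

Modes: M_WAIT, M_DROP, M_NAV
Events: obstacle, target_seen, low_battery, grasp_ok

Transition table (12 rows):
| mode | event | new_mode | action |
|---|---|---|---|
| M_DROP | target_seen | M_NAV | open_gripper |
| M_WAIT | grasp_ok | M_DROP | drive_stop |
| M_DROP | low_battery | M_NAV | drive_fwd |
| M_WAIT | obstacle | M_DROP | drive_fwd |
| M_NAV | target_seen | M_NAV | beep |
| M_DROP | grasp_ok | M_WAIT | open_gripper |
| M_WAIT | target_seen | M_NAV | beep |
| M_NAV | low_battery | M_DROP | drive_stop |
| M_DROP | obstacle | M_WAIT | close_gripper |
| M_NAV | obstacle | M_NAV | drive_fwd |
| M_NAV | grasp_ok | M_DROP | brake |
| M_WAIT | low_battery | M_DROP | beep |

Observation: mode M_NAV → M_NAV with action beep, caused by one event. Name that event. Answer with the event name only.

try obstacle: (M_NAV, obstacle) → (M_NAV, drive_fwd)
try target_seen: (M_NAV, target_seen) → (M_NAV, beep)  ← matches
try low_battery: (M_NAV, low_battery) → (M_DROP, drive_stop)
try grasp_ok: (M_NAV, grasp_ok) → (M_DROP, brake)

target_seen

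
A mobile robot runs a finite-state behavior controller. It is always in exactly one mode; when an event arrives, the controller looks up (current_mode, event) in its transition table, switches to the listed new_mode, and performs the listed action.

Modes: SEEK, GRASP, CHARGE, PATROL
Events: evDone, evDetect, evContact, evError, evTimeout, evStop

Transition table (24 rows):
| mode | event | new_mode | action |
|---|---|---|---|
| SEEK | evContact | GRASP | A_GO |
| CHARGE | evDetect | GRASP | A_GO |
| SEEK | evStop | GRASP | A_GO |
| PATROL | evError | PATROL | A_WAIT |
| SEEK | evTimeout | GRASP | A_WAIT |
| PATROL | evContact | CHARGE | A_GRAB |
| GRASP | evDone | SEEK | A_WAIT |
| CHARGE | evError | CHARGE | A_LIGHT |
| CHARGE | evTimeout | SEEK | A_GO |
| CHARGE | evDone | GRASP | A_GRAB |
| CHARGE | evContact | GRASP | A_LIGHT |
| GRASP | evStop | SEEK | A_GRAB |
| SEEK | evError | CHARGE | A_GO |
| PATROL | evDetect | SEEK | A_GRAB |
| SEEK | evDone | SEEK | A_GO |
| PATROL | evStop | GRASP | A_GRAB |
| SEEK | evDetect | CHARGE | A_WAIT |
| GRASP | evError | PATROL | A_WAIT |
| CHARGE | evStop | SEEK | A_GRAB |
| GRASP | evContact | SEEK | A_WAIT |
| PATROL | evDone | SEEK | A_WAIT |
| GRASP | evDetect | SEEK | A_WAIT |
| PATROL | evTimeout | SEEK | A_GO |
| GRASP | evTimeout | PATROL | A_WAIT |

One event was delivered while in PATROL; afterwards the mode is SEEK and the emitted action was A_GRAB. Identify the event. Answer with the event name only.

evDetect

try evDone: (PATROL, evDone) → (SEEK, A_WAIT)
try evDetect: (PATROL, evDetect) → (SEEK, A_GRAB)  ← matches
try evContact: (PATROL, evContact) → (CHARGE, A_GRAB)
try evError: (PATROL, evError) → (PATROL, A_WAIT)
try evTimeout: (PATROL, evTimeout) → (SEEK, A_GO)
try evStop: (PATROL, evStop) → (GRASP, A_GRAB)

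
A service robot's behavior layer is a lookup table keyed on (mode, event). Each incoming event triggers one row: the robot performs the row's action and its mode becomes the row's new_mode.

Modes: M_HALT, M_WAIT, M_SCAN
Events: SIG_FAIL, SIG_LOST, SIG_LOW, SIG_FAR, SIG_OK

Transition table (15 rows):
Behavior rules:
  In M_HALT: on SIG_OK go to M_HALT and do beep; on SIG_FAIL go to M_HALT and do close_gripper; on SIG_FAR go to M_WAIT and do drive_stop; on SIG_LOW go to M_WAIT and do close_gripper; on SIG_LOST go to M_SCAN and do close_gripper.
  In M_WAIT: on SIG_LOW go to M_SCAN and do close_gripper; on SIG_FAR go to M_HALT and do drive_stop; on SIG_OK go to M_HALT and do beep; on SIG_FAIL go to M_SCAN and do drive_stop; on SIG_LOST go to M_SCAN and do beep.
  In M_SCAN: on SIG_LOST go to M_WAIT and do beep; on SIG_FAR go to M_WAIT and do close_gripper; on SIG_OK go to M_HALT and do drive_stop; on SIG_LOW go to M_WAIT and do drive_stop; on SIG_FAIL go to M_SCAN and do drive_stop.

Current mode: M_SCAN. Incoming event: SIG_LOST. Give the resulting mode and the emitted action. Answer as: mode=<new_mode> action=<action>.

current mode = M_SCAN; filter table to that mode:
  (M_SCAN, SIG_LOST) → (M_WAIT, beep)  ← event matches
  (M_SCAN, SIG_FAR) → (M_WAIT, close_gripper)
  (M_SCAN, SIG_OK) → (M_HALT, drive_stop)
  (M_SCAN, SIG_LOW) → (M_WAIT, drive_stop)
  (M_SCAN, SIG_FAIL) → (M_SCAN, drive_stop)
event = SIG_LOST selects (M_WAIT, beep)

mode=M_WAIT action=beep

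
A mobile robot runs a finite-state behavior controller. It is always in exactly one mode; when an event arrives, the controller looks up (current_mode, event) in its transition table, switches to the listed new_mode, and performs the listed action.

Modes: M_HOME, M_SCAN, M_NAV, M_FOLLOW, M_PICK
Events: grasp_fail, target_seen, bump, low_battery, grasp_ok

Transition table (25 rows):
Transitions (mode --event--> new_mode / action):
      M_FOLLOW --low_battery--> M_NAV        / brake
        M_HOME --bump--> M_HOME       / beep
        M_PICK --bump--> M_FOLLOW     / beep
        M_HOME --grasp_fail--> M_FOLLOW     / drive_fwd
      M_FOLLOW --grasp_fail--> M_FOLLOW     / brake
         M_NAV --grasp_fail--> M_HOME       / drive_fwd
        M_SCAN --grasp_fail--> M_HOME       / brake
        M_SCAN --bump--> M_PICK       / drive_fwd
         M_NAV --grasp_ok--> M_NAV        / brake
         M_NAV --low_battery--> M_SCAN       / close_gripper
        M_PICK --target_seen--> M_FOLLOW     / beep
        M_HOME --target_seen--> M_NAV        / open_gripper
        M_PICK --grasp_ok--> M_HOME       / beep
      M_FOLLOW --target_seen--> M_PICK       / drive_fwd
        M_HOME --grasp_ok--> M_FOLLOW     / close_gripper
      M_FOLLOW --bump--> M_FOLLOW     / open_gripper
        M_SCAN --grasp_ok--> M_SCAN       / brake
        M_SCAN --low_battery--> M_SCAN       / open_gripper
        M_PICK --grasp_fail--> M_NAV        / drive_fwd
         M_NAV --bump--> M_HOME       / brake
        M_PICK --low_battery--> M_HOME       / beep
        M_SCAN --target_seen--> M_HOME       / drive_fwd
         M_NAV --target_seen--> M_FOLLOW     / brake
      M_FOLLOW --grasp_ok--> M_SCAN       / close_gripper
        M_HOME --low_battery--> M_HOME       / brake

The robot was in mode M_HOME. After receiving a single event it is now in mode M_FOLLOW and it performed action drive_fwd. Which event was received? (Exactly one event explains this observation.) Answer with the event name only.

grasp_fail

try grasp_fail: (M_HOME, grasp_fail) → (M_FOLLOW, drive_fwd)  ← matches
try target_seen: (M_HOME, target_seen) → (M_NAV, open_gripper)
try bump: (M_HOME, bump) → (M_HOME, beep)
try low_battery: (M_HOME, low_battery) → (M_HOME, brake)
try grasp_ok: (M_HOME, grasp_ok) → (M_FOLLOW, close_gripper)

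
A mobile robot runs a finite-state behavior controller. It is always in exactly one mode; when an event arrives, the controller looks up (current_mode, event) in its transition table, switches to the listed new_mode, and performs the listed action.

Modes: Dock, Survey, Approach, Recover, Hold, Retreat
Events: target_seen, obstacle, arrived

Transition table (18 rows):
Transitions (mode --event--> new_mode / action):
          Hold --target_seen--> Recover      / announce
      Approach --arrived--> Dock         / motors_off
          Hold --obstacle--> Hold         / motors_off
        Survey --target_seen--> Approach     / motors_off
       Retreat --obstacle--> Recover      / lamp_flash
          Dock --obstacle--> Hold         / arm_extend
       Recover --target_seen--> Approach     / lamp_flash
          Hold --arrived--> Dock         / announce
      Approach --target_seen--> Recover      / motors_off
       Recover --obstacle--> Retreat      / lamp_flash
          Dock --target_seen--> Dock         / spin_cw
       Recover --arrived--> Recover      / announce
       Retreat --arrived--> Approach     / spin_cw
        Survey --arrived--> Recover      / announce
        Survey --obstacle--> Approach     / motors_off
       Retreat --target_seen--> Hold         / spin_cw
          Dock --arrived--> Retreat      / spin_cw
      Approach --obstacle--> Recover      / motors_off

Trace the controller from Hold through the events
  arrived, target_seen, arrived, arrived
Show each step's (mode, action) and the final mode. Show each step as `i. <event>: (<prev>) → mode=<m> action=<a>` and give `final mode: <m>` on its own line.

1. arrived: (Hold) → mode=Dock action=announce
2. target_seen: (Dock) → mode=Dock action=spin_cw
3. arrived: (Dock) → mode=Retreat action=spin_cw
4. arrived: (Retreat) → mode=Approach action=spin_cw

final mode: Approach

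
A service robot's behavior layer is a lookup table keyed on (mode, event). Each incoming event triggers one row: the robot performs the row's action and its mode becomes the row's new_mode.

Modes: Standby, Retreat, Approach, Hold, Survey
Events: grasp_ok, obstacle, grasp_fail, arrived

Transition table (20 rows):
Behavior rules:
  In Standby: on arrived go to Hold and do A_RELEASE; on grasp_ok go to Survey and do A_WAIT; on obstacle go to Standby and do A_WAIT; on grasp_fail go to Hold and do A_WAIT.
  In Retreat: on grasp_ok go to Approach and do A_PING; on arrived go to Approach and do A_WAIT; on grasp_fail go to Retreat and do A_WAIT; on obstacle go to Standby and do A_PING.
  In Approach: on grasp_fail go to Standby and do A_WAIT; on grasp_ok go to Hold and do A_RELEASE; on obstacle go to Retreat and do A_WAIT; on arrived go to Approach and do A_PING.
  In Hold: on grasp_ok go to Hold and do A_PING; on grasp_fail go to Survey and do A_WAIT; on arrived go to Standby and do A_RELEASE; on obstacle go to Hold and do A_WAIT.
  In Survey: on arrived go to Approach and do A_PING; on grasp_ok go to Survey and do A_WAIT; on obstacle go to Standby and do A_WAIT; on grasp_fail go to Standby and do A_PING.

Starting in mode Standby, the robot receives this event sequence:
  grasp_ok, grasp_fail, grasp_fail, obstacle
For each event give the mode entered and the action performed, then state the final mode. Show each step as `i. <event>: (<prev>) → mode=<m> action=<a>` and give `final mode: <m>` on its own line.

1. grasp_ok: (Standby) → mode=Survey action=A_WAIT
2. grasp_fail: (Survey) → mode=Standby action=A_PING
3. grasp_fail: (Standby) → mode=Hold action=A_WAIT
4. obstacle: (Hold) → mode=Hold action=A_WAIT

final mode: Hold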